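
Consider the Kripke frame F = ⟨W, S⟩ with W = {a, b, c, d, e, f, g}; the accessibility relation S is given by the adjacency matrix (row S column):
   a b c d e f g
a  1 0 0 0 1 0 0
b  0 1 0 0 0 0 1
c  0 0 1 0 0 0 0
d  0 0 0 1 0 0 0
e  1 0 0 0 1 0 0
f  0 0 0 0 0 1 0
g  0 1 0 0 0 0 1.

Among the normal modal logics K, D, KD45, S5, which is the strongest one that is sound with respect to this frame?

Serial (axiom D): yes — every world has a successor (e.g. a S a).
Euclidean (axiom 5): yes — any two successors of a common world are S-related.
Transitive (axiom 4): yes — every two-step S-path is closed by a direct edge.
Reflexive (axiom T): yes — every world is S-related to itself.
So F validates K, D, KD45, S5. The strongest is S5.

S5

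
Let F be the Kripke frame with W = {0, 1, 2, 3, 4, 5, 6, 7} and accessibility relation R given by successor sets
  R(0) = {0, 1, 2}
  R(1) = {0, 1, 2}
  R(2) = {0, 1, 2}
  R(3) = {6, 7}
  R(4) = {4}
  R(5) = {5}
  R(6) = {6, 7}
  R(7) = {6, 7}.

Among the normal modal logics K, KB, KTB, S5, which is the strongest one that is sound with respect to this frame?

Symmetric (axiom B): no — 3 R 6 but not 6 R 3.
Reflexive (axiom T): no — 3 is not related to itself.
Euclidean (axiom 5): yes — any two successors of a common world are R-related.
So F validates K; KB would additionally require R to be symmetric. The strongest is K.

K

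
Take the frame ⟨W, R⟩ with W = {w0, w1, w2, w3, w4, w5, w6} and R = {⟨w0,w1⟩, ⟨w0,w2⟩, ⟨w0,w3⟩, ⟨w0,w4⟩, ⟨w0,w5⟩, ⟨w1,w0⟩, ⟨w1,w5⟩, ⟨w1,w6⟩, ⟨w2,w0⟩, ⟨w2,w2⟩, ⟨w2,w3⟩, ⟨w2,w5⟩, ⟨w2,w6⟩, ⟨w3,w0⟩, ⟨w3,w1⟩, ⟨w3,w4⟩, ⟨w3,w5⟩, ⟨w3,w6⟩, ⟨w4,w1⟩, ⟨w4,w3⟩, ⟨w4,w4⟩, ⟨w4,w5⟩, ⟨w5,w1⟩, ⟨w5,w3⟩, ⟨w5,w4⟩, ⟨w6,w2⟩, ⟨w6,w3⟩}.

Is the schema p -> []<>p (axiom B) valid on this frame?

No

The schema B characterises exactly the symmetric frames.
Symmetric: no — w0 R w4 but not w4 R w0.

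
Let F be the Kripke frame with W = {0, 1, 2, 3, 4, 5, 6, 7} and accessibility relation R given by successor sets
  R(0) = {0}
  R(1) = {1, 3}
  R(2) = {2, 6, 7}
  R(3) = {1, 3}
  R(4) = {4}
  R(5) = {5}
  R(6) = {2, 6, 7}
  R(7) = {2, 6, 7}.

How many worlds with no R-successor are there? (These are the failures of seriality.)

0

R is serial; there are no such worlds.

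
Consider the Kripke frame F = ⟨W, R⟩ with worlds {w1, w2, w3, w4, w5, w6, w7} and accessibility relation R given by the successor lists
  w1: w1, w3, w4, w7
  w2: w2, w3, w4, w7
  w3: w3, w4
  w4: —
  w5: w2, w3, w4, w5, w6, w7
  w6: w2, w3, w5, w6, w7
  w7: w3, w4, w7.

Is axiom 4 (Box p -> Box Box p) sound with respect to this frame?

No

By correspondence theory, 4 is valid on a frame iff R is transitive.
Transitive: no — w6 R w2 and w2 R w4, but not w6 R w4.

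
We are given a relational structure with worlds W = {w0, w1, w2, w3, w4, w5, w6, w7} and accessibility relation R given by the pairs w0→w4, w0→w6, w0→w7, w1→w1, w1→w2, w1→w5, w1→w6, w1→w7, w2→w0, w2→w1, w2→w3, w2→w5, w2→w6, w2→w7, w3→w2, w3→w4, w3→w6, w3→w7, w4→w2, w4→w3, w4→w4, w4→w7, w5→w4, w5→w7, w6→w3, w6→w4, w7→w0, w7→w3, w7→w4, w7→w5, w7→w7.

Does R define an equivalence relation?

Reflexive: no — w0 is not related to itself.
Symmetric: no — w0 R w4 but not w4 R w0.
Transitive: no — w0 R w4 and w4 R w2, but not w0 R w2.
So R is not an equivalence relation.

No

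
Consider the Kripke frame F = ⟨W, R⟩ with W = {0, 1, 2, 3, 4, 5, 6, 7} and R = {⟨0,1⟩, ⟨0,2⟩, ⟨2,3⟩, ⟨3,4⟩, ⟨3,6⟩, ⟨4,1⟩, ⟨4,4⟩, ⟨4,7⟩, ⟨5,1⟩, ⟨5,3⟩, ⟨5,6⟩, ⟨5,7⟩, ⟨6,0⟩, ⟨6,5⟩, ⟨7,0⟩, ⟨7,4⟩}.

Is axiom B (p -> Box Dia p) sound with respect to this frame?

No

The schema B characterises exactly the symmetric frames.
Symmetric: no — 0 R 1 but not 1 R 0.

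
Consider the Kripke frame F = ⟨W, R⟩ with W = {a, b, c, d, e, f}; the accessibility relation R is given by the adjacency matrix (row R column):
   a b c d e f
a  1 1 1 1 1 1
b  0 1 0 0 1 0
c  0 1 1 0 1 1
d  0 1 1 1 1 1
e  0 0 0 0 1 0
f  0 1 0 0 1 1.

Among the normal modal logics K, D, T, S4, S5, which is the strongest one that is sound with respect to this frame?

S4

Serial (axiom D): yes — every world has a successor (e.g. a R a).
Reflexive (axiom T): yes — every world is R-related to itself.
Transitive (axiom 4): yes — every two-step R-path is closed by a direct edge.
Euclidean (axiom 5): no — a R b and a R c, but not b R c.
So F validates K, D, T, S4; S5 would additionally require R to be Euclidean. The strongest is S4.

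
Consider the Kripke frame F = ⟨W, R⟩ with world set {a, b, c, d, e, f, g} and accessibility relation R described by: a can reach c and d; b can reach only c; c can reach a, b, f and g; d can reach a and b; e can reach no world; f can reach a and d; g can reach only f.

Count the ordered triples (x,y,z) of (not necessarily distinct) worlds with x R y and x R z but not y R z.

Enumerating: (a,c,c), (a,c,d), (a,d,c), (a,d,d), (b,c,c), (c,a,a), (c,a,b), (c,a,f), (c,a,g), (c,b,a), (c,b,b), (c,b,f), … and 14 more.
Total: 26.

26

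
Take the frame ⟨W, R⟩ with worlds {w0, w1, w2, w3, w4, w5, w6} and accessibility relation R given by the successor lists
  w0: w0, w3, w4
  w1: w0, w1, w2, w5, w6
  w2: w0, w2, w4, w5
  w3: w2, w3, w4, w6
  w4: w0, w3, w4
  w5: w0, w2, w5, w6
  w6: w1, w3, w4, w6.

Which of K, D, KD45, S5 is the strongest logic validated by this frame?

D

Serial (axiom D): yes — every world has a successor (e.g. w0 R w0).
Euclidean (axiom 5): no — w1 R w0 and w1 R w2, but not w0 R w2.
Transitive (axiom 4): no — w0 R w3 and w3 R w2, but not w0 R w2.
Reflexive (axiom T): yes — every world is R-related to itself.
So F validates K, D; KD45 would additionally require R to be Euclidean and transitive. The strongest is D.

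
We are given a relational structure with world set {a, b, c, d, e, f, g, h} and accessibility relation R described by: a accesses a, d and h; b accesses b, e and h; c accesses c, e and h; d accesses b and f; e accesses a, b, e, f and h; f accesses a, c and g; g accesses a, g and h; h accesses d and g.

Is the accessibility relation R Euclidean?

Euclidean: no — a R d and a R h, but not d R h.

No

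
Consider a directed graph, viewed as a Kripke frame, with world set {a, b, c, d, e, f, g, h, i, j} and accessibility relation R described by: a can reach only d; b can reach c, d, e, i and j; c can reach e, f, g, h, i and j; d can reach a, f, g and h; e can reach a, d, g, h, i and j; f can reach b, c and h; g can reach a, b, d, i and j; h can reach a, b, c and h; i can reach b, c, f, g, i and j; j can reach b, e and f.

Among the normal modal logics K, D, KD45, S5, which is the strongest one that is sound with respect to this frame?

D

Serial (axiom D): yes — every world has a successor (e.g. a R d).
Euclidean (axiom 5): no — b R c and b R d, but not c R d.
Transitive (axiom 4): no — a R d and d R f, but not a R f.
Reflexive (axiom T): no — a is not related to itself.
So F validates K, D; KD45 would additionally require R to be Euclidean and transitive. The strongest is D.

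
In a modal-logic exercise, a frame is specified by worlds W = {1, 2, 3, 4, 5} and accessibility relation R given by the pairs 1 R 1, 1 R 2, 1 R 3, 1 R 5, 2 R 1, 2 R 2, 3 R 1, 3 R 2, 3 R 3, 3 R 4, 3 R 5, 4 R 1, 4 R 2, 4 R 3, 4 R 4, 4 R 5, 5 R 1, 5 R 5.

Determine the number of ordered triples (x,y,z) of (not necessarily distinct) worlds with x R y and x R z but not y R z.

18

Enumerating: (1,2,3), (1,2,5), (1,5,2), (1,5,3), (3,1,4), (3,2,3), (3,2,4), (3,2,5), (3,5,2), (3,5,3), (3,5,4), (4,1,4), (4,2,3), (4,2,4), (4,2,5), (4,5,2), (4,5,3), (4,5,4).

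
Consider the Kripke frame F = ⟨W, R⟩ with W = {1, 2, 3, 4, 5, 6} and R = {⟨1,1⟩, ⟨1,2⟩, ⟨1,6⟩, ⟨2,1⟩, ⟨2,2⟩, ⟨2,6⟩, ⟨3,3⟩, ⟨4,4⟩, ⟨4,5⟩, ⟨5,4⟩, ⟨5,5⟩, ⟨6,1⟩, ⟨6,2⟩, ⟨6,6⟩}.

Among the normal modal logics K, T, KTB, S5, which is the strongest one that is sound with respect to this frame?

Reflexive (axiom T): yes — every world is R-related to itself.
Symmetric (axiom B): yes — every pair in R has its reverse in R.
Euclidean (axiom 5): yes — any two successors of a common world are R-related.
So F validates K, T, KTB, S5. The strongest is S5.

S5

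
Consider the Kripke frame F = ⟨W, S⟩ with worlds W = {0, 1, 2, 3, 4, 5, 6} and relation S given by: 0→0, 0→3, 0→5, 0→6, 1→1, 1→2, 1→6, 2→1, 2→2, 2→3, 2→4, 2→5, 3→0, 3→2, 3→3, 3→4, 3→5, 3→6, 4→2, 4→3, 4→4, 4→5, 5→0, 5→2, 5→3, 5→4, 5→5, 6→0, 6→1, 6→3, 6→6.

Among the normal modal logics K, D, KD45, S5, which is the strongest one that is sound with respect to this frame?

Serial (axiom D): yes — every world has a successor (e.g. 0 S 0).
Euclidean (axiom 5): no — 0 S 5 and 0 S 6, but not 5 S 6.
Transitive (axiom 4): no — 0 S 3 and 3 S 2, but not 0 S 2.
Reflexive (axiom T): yes — every world is S-related to itself.
So F validates K, D; KD45 would additionally require S to be Euclidean and transitive. The strongest is D.

D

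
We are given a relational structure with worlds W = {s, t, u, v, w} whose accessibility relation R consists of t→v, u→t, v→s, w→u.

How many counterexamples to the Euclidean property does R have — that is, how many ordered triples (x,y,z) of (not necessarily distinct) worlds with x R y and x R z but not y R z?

4

Enumerating: (t,v,v), (u,t,t), (v,s,s), (w,u,u).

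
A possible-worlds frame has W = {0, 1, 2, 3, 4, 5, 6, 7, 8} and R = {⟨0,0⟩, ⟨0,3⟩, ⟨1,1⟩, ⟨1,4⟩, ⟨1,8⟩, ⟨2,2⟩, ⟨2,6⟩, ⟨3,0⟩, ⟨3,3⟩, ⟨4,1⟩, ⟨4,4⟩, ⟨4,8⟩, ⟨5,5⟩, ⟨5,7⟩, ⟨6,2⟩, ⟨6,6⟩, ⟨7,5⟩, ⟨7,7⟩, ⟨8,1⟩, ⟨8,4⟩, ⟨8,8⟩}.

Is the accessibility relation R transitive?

Yes

Transitive: yes — every two-step R-path is closed by a direct edge.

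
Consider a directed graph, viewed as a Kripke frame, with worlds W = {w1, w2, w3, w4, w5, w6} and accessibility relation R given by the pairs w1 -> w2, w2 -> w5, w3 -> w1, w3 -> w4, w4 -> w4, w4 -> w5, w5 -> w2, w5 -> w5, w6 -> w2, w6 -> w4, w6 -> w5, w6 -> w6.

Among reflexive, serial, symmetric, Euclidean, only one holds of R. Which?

Reflexive: no — w1 is not related to itself.
Serial: yes — every world has a successor (e.g. w1 R w2).
Symmetric: no — w1 R w2 but not w2 R w1.
Euclidean: no — w3 R w1 and w3 R w4, but not w1 R w4.
Only serial holds.

serial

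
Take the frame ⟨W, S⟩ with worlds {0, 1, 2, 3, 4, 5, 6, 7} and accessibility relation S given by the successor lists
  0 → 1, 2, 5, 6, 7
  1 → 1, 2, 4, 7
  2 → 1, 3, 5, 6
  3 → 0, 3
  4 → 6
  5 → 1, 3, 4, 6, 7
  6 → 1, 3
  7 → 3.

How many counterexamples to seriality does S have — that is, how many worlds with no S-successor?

S is serial; there are no such worlds.

0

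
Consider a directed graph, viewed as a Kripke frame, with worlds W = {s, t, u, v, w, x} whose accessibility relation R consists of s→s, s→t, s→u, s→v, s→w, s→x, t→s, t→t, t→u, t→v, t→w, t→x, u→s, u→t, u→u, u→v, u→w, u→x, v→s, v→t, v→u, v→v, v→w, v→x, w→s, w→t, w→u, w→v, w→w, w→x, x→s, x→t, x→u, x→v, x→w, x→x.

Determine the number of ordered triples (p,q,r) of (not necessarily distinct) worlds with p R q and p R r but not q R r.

0

R is Euclidean; there are no such tuples.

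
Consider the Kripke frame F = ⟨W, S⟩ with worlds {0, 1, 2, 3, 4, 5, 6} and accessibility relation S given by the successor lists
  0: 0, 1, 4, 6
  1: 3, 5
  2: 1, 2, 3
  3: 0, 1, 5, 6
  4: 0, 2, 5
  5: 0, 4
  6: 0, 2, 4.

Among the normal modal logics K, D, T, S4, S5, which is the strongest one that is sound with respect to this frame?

Serial (axiom D): yes — every world has a successor (e.g. 0 S 0).
Reflexive (axiom T): no — 1 is not related to itself.
Transitive (axiom 4): no — 0 S 1 and 1 S 3, but not 0 S 3.
Euclidean (axiom 5): no — 0 S 1 and 0 S 4, but not 1 S 4.
So F validates K, D; T would additionally require S to be reflexive. The strongest is D.

D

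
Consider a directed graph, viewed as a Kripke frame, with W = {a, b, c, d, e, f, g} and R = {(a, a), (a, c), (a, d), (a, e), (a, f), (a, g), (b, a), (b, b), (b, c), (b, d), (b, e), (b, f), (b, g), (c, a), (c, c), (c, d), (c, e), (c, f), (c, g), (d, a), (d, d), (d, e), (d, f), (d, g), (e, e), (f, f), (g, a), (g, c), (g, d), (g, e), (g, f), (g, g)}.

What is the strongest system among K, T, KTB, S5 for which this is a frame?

Reflexive (axiom T): yes — every world is R-related to itself.
Symmetric (axiom B): no — a R e but not e R a.
Euclidean (axiom 5): no — a R d and a R c, but not d R c.
So F validates K, T; KTB would additionally require R to be symmetric. The strongest is T.

T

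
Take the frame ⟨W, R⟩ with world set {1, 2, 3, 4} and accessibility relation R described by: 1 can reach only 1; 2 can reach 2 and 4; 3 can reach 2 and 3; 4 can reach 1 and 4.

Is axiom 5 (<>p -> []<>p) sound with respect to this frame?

No

The schema 5 characterises exactly the Euclidean frames.
Euclidean: no — 2 R 4 and 2 R 2, but not 4 R 2.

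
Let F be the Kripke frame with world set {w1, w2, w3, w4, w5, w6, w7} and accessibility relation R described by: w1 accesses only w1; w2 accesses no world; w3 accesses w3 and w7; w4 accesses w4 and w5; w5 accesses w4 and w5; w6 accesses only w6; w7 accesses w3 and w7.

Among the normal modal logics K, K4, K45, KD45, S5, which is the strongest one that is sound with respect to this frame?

Transitive (axiom 4): yes — every two-step R-path is closed by a direct edge.
Euclidean (axiom 5): yes — any two successors of a common world are R-related.
Serial (axiom D): no — w2 has no R-successor.
Reflexive (axiom T): no — w2 is not related to itself.
So F validates K, K4, K45; KD45 would additionally require R to be serial. The strongest is K45.

K45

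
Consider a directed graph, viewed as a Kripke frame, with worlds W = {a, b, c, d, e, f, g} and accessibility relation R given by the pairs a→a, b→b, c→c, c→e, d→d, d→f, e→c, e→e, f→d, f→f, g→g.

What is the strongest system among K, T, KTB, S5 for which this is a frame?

S5

Reflexive (axiom T): yes — every world is R-related to itself.
Symmetric (axiom B): yes — every pair in R has its reverse in R.
Euclidean (axiom 5): yes — any two successors of a common world are R-related.
So F validates K, T, KTB, S5. The strongest is S5.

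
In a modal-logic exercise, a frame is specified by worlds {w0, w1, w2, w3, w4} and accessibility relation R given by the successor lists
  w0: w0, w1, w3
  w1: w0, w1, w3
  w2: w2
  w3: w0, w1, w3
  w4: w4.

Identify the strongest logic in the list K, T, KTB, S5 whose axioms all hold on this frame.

S5

Reflexive (axiom T): yes — every world is R-related to itself.
Symmetric (axiom B): yes — every pair in R has its reverse in R.
Euclidean (axiom 5): yes — any two successors of a common world are R-related.
So F validates K, T, KTB, S5. The strongest is S5.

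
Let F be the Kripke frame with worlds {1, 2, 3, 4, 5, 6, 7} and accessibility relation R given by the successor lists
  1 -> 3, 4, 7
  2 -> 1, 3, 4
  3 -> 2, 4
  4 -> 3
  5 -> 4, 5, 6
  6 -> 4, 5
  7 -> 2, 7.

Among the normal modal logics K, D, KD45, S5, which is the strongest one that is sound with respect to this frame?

D

Serial (axiom D): yes — every world has a successor (e.g. 1 R 3).
Euclidean (axiom 5): no — 1 R 3 and 1 R 7, but not 3 R 7.
Transitive (axiom 4): no — 1 R 3 and 3 R 2, but not 1 R 2.
Reflexive (axiom T): no — 1 is not related to itself.
So F validates K, D; KD45 would additionally require R to be Euclidean and transitive. The strongest is D.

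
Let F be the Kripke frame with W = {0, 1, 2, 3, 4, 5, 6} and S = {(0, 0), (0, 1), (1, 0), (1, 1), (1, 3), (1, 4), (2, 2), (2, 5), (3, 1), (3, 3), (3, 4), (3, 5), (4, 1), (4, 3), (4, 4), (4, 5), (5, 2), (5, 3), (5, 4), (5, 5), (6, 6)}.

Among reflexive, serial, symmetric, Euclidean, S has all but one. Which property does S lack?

Euclidean

Reflexive: yes — every world is S-related to itself.
Serial: yes — every world has a successor (e.g. 0 S 0).
Symmetric: yes — every pair in S has its reverse in S.
Euclidean: no — 1 S 0 and 1 S 3, but not 0 S 3.
Only Euclidean fails.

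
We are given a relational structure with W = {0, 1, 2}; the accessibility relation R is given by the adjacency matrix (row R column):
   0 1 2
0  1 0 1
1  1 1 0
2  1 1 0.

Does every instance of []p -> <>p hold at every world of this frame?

Yes

Axiom D corresponds to the accessibility relation being serial.
Serial: yes — every world has a successor (e.g. 0 R 0).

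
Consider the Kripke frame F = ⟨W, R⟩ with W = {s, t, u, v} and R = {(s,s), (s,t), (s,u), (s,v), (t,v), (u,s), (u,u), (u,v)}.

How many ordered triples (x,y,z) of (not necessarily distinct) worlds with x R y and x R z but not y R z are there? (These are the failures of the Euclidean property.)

12

Enumerating: (s,t,s), (s,t,t), (s,t,u), (s,u,t), (s,v,s), (s,v,t), (s,v,u), (s,v,v), (t,v,v), (u,v,s), (u,v,u), (u,v,v).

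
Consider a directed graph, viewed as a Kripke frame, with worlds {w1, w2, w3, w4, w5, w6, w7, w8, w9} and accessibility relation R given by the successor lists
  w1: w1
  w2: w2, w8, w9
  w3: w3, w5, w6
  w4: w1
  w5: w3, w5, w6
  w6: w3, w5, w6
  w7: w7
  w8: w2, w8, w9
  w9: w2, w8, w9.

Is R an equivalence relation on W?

No

Reflexive: no — w4 is not related to itself.
Symmetric: no — w4 R w1 but not w1 R w4.
Transitive: yes — every two-step R-path is closed by a direct edge.
So R is not an equivalence relation.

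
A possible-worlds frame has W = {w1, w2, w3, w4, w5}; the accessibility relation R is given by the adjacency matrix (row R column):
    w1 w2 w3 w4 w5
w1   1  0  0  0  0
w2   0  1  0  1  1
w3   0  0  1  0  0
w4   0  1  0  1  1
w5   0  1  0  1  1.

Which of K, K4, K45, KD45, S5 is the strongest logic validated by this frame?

Transitive (axiom 4): yes — every two-step R-path is closed by a direct edge.
Euclidean (axiom 5): yes — any two successors of a common world are R-related.
Serial (axiom D): yes — every world has a successor (e.g. w1 R w1).
Reflexive (axiom T): yes — every world is R-related to itself.
So F validates K, K4, K45, KD45, S5. The strongest is S5.

S5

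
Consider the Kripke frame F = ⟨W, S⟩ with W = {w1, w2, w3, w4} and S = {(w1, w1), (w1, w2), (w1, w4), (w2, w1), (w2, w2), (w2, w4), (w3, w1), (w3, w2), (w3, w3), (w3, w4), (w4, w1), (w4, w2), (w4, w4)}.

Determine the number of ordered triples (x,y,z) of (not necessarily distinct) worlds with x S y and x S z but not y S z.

3

Enumerating: (w3,w1,w3), (w3,w2,w3), (w3,w4,w3).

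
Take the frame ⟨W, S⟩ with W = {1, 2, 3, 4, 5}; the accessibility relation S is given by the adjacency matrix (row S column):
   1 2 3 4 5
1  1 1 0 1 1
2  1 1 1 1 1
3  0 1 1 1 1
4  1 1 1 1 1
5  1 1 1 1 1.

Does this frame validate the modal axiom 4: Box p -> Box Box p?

By correspondence theory, 4 is valid on a frame iff S is transitive.
Transitive: no — 1 S 2 and 2 S 3, but not 1 S 3.

No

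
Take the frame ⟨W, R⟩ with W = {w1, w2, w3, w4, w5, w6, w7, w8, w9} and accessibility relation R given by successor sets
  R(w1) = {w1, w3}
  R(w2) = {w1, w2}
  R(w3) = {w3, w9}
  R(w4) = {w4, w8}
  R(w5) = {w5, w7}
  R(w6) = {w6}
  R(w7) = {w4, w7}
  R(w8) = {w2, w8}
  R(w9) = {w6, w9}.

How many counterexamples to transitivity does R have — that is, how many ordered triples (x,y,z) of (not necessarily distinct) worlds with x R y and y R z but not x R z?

Enumerating: (w1,w3,w9), (w2,w1,w3), (w3,w9,w6), (w4,w8,w2), (w5,w7,w4), (w7,w4,w8), (w8,w2,w1).

7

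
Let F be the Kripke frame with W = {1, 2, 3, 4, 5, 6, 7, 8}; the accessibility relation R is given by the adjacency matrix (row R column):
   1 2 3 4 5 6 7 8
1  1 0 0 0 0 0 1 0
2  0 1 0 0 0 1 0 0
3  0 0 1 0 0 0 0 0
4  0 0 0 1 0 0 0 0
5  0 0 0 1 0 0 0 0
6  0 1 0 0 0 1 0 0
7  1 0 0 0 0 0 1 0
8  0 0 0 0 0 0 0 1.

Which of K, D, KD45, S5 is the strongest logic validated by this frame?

KD45

Serial (axiom D): yes — every world has a successor (e.g. 1 R 1).
Euclidean (axiom 5): yes — any two successors of a common world are R-related.
Transitive (axiom 4): yes — every two-step R-path is closed by a direct edge.
Reflexive (axiom T): no — 5 is not related to itself.
So F validates K, D, KD45; S5 would additionally require R to be reflexive. The strongest is KD45.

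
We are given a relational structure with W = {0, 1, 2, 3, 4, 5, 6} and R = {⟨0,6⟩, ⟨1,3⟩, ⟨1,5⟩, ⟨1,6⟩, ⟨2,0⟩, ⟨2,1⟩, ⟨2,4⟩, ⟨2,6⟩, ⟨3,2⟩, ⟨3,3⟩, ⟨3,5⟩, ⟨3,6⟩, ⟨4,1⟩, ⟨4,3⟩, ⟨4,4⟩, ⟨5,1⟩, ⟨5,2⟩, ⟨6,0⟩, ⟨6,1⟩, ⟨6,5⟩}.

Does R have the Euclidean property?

No

Euclidean: no — 1 R 5 and 1 R 3, but not 5 R 3.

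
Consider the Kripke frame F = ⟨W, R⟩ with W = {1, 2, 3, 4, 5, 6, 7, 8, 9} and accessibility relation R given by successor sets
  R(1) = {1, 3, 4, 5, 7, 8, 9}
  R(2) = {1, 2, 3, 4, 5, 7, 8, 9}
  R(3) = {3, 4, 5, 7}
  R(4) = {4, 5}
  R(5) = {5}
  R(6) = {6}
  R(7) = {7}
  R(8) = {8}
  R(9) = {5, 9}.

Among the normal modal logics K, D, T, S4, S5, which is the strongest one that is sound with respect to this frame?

Serial (axiom D): yes — every world has a successor (e.g. 1 R 1).
Reflexive (axiom T): yes — every world is R-related to itself.
Transitive (axiom 4): yes — every two-step R-path is closed by a direct edge.
Euclidean (axiom 5): no — 1 R 3 and 1 R 8, but not 3 R 8.
So F validates K, D, T, S4; S5 would additionally require R to be Euclidean. The strongest is S4.

S4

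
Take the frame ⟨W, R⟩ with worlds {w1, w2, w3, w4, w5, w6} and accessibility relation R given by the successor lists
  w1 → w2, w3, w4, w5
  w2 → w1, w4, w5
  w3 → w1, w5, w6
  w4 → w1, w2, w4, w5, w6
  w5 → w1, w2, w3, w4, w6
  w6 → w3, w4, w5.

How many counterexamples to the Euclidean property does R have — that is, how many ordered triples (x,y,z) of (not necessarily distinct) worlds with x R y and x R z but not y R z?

Enumerating: (w1,w2,w2), (w1,w2,w3), (w1,w3,w2), (w1,w3,w3), (w1,w3,w4), (w1,w4,w3), (w1,w5,w5), (w2,w1,w1), (w2,w5,w5), (w3,w1,w1), (w3,w1,w6), (w3,w5,w5), … and 26 more.
Total: 38.

38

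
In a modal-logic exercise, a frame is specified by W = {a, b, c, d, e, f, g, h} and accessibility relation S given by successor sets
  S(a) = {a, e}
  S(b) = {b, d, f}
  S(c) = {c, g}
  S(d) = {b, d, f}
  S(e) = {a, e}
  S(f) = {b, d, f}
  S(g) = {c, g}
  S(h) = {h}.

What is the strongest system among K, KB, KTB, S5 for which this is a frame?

S5

Symmetric (axiom B): yes — every pair in S has its reverse in S.
Reflexive (axiom T): yes — every world is S-related to itself.
Euclidean (axiom 5): yes — any two successors of a common world are S-related.
So F validates K, KB, KTB, S5. The strongest is S5.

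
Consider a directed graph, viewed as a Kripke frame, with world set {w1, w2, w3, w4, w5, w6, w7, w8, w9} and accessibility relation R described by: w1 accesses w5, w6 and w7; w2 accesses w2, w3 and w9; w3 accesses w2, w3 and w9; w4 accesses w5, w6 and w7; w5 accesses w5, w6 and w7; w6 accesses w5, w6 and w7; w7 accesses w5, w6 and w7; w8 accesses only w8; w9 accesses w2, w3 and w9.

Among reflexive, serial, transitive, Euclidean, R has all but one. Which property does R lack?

reflexive

Reflexive: no — w1 is not related to itself.
Serial: yes — every world has a successor (e.g. w1 R w5).
Transitive: yes — every two-step R-path is closed by a direct edge.
Euclidean: yes — any two successors of a common world are R-related.
Only reflexive fails.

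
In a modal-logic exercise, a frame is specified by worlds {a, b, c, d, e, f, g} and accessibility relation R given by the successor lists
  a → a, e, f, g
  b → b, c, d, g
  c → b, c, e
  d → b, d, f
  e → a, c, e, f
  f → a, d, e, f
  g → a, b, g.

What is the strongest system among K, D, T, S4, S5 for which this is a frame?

Serial (axiom D): yes — every world has a successor (e.g. a R a).
Reflexive (axiom T): yes — every world is R-related to itself.
Transitive (axiom 4): no — a R e and e R c, but not a R c.
Euclidean (axiom 5): no — a R e and a R g, but not e R g.
So F validates K, D, T; S4 would additionally require R to be transitive. The strongest is T.

T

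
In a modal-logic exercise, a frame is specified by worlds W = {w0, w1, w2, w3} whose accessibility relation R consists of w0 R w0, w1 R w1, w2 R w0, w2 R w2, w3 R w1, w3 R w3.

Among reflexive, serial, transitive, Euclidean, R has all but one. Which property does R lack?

Euclidean

Reflexive: yes — every world is R-related to itself.
Serial: yes — every world has a successor (e.g. w0 R w0).
Transitive: yes — every two-step R-path is closed by a direct edge.
Euclidean: no — w2 R w0 and w2 R w2, but not w0 R w2.
Only Euclidean fails.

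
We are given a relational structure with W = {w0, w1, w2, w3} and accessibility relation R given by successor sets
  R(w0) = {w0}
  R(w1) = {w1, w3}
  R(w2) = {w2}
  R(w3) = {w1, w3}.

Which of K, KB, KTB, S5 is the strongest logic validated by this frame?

Symmetric (axiom B): yes — every pair in R has its reverse in R.
Reflexive (axiom T): yes — every world is R-related to itself.
Euclidean (axiom 5): yes — any two successors of a common world are R-related.
So F validates K, KB, KTB, S5. The strongest is S5.

S5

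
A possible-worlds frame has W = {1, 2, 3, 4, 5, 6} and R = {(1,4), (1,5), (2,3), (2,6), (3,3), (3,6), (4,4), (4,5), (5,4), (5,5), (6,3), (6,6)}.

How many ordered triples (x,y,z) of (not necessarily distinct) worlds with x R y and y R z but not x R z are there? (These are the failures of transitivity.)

R is transitive; there are no such tuples.

0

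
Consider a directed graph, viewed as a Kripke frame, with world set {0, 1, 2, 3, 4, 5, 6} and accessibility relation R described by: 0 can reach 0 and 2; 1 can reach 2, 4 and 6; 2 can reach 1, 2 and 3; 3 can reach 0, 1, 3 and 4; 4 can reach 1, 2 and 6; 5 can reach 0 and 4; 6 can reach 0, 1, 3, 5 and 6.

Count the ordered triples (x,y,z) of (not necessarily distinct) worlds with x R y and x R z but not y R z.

38

Enumerating: (0,2,0), (1,2,4), (1,2,6), (1,4,4), (1,6,2), (1,6,4), (2,1,1), (2,1,3), (2,3,2), (3,0,1), (3,0,3), (3,0,4), … and 26 more.
Total: 38.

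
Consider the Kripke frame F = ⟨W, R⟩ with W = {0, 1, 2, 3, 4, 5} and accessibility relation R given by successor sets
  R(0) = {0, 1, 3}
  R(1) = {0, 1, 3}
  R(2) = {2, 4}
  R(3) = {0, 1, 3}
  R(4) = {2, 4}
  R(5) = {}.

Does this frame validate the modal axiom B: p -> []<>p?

Yes

Axiom B corresponds to the accessibility relation being symmetric.
Symmetric: yes — every pair in R has its reverse in R.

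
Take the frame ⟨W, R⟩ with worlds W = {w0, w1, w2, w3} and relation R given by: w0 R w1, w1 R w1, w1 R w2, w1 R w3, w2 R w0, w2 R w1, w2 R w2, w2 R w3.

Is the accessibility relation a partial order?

Reflexive: no — w0 is not related to itself.
Transitive: no — w0 R w1 and w1 R w2, but not w0 R w2.
Antisymmetric: no — w1 R w2 and w2 R w1 with w1 ≠ w2.
So R is not a partial order.

No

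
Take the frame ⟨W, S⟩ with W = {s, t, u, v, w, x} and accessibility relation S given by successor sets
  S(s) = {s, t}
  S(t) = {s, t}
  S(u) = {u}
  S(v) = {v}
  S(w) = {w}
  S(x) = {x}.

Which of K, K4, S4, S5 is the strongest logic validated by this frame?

S5

Transitive (axiom 4): yes — every two-step S-path is closed by a direct edge.
Reflexive (axiom T): yes — every world is S-related to itself.
Euclidean (axiom 5): yes — any two successors of a common world are S-related.
So F validates K, K4, S4, S5. The strongest is S5.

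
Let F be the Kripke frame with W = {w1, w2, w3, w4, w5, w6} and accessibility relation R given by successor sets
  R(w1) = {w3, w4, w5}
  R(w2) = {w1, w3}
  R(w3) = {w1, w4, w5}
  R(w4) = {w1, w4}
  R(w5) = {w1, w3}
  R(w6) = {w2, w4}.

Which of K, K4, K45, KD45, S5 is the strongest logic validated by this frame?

K

Transitive (axiom 4): no — w2 R w1 and w1 R w4, but not w2 R w4.
Euclidean (axiom 5): no — w1 R w4 and w1 R w3, but not w4 R w3.
Serial (axiom D): yes — every world has a successor (e.g. w1 R w3).
Reflexive (axiom T): no — w1 is not related to itself.
So F validates K; K4 would additionally require R to be transitive. The strongest is K.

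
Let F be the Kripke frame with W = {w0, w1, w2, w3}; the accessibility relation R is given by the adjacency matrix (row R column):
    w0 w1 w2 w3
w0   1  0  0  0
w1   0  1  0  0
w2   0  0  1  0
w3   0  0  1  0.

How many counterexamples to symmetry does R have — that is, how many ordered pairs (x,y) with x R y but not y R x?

Enumerating: (w3,w2).

1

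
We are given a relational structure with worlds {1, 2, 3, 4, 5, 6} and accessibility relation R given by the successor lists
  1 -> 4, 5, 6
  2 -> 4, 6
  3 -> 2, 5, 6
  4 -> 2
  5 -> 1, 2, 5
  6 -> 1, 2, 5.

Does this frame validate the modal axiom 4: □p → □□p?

Axiom 4 corresponds to the accessibility relation being transitive.
Transitive: no — 1 R 4 and 4 R 2, but not 1 R 2.

No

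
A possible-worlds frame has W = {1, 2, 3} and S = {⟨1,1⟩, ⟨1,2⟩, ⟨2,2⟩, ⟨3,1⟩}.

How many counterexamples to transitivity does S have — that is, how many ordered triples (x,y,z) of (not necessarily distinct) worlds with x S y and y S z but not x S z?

1

Enumerating: (3,1,2).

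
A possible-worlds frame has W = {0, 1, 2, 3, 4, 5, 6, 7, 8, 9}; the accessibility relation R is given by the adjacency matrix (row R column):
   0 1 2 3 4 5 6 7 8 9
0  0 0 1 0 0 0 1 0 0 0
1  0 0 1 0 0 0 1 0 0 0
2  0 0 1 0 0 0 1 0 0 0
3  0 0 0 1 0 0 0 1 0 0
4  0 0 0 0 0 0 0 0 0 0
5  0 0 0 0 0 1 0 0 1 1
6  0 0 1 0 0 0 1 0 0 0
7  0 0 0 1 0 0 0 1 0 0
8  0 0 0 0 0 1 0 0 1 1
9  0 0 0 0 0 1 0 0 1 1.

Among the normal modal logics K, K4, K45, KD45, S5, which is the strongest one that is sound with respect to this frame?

Transitive (axiom 4): yes — every two-step R-path is closed by a direct edge.
Euclidean (axiom 5): yes — any two successors of a common world are R-related.
Serial (axiom D): no — 4 has no R-successor.
Reflexive (axiom T): no — 0 is not related to itself.
So F validates K, K4, K45; KD45 would additionally require R to be serial. The strongest is K45.

K45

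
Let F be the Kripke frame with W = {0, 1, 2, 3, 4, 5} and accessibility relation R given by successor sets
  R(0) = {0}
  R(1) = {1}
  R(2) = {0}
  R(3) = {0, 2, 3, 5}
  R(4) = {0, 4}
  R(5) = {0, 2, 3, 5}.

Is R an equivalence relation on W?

Reflexive: no — 2 is not related to itself.
Symmetric: no — 2 R 0 but not 0 R 2.
Transitive: yes — every two-step R-path is closed by a direct edge.
So R is not an equivalence relation.

No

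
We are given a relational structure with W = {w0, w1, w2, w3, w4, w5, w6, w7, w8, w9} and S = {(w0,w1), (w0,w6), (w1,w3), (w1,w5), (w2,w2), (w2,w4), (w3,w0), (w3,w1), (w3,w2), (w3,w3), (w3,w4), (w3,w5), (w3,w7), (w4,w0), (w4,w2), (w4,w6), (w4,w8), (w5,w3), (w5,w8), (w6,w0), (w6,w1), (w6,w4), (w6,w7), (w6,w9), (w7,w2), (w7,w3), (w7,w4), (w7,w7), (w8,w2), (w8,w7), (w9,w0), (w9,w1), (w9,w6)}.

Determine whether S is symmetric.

Symmetric: no — w0 S w1 but not w1 S w0.

No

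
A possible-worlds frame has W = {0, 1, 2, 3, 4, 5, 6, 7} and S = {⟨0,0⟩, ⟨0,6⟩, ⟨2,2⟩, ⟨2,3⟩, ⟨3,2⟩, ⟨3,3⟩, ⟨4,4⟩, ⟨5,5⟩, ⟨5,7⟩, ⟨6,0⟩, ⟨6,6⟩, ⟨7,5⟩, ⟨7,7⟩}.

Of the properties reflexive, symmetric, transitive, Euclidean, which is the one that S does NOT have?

Reflexive: no — 1 is not related to itself.
Symmetric: yes — every pair in S has its reverse in S.
Transitive: yes — every two-step S-path is closed by a direct edge.
Euclidean: yes — any two successors of a common world are S-related.
Only reflexive fails.

reflexive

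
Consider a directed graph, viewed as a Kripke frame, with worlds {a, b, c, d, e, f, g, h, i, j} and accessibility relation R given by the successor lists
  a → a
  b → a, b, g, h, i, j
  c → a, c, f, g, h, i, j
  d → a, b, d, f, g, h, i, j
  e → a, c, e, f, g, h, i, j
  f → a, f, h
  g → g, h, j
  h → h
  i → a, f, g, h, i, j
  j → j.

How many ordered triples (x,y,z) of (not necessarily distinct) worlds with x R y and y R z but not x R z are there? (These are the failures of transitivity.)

Enumerating: (b,i,f).

1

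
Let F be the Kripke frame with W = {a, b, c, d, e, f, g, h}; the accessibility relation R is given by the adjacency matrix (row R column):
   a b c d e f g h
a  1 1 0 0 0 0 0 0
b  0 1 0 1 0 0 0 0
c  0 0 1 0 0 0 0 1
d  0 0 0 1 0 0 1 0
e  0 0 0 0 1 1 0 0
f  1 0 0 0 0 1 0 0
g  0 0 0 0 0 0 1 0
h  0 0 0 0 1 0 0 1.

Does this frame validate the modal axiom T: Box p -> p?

By correspondence theory, T is valid on a frame iff R is reflexive.
Reflexive: yes — every world is R-related to itself.

Yes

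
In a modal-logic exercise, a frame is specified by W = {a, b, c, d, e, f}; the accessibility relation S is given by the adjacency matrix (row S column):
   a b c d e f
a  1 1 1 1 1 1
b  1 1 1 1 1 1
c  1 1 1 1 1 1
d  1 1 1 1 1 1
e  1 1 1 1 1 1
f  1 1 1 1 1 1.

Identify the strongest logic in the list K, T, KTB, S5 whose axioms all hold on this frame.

Reflexive (axiom T): yes — every world is S-related to itself.
Symmetric (axiom B): yes — every pair in S has its reverse in S.
Euclidean (axiom 5): yes — any two successors of a common world are S-related.
So F validates K, T, KTB, S5. The strongest is S5.

S5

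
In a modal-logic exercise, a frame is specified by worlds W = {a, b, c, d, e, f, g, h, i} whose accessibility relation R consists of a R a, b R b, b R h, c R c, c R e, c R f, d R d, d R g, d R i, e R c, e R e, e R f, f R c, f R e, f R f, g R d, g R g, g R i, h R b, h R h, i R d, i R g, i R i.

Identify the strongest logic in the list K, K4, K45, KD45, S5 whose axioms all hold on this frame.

Transitive (axiom 4): yes — every two-step R-path is closed by a direct edge.
Euclidean (axiom 5): yes — any two successors of a common world are R-related.
Serial (axiom D): yes — every world has a successor (e.g. a R a).
Reflexive (axiom T): yes — every world is R-related to itself.
So F validates K, K4, K45, KD45, S5. The strongest is S5.

S5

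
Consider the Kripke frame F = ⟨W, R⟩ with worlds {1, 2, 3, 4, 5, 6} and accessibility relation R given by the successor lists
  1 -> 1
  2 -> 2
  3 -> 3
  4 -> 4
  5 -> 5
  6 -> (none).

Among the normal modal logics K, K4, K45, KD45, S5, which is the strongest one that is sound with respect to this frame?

K45

Transitive (axiom 4): yes — every two-step R-path is closed by a direct edge.
Euclidean (axiom 5): yes — any two successors of a common world are R-related.
Serial (axiom D): no — 6 has no R-successor.
Reflexive (axiom T): no — 6 is not related to itself.
So F validates K, K4, K45; KD45 would additionally require R to be serial. The strongest is K45.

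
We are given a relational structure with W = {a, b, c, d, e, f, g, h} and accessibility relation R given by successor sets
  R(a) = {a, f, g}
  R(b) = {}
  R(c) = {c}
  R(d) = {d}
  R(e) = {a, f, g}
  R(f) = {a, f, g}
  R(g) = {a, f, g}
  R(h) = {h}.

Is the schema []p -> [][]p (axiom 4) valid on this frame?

Yes

The schema 4 characterises exactly the transitive frames.
Transitive: yes — every two-step R-path is closed by a direct edge.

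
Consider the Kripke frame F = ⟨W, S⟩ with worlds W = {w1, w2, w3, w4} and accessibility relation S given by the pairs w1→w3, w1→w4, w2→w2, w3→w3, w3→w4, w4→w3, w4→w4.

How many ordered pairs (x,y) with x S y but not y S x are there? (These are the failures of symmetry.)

2

Enumerating: (w1,w3), (w1,w4).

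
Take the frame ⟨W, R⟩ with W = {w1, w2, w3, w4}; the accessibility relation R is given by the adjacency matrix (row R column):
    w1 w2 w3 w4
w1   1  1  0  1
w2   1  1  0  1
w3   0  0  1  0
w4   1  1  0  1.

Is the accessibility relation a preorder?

Reflexive: yes — every world is R-related to itself.
Transitive: yes — every two-step R-path is closed by a direct edge.
So R is a preorder.

Yes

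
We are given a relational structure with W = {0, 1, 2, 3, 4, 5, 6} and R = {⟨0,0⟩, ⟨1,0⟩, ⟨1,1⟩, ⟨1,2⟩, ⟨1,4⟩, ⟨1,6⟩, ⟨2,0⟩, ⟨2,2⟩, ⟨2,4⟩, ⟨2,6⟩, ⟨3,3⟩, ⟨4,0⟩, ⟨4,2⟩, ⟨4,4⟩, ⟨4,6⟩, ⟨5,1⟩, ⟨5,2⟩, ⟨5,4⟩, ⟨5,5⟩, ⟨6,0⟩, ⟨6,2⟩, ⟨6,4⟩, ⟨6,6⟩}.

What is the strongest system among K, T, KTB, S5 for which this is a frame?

Reflexive (axiom T): yes — every world is R-related to itself.
Symmetric (axiom B): no — 1 R 0 but not 0 R 1.
Euclidean (axiom 5): no — 1 R 0 and 1 R 2, but not 0 R 2.
So F validates K, T; KTB would additionally require R to be symmetric. The strongest is T.

T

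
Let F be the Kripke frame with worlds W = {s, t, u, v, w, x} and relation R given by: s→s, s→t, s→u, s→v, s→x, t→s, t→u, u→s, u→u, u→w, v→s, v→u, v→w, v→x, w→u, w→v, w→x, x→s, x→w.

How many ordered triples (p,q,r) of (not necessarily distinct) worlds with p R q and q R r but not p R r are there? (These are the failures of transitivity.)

28

Enumerating: (s,u,w), (s,v,w), (s,x,w), (t,s,t), (t,s,v), (t,s,x), (t,u,w), (u,s,t), (u,s,v), (u,s,x), (u,w,v), (u,w,x), … and 16 more.
Total: 28.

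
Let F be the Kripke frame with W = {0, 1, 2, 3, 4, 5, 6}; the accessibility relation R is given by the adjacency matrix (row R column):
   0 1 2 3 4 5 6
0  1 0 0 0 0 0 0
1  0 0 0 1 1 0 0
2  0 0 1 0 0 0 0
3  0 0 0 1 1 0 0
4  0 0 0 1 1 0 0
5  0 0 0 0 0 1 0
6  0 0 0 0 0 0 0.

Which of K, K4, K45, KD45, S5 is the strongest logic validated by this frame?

K45

Transitive (axiom 4): yes — every two-step R-path is closed by a direct edge.
Euclidean (axiom 5): yes — any two successors of a common world are R-related.
Serial (axiom D): no — 6 has no R-successor.
Reflexive (axiom T): no — 1 is not related to itself.
So F validates K, K4, K45; KD45 would additionally require R to be serial. The strongest is K45.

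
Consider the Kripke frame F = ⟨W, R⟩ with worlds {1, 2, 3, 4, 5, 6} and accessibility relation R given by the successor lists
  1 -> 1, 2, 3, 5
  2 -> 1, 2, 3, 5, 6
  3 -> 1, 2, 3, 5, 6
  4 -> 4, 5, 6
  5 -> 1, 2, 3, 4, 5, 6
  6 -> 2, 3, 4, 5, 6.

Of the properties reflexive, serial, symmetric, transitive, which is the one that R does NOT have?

transitive

Reflexive: yes — every world is R-related to itself.
Serial: yes — every world has a successor (e.g. 1 R 1).
Symmetric: yes — every pair in R has its reverse in R.
Transitive: no — 1 R 2 and 2 R 6, but not 1 R 6.
Only transitive fails.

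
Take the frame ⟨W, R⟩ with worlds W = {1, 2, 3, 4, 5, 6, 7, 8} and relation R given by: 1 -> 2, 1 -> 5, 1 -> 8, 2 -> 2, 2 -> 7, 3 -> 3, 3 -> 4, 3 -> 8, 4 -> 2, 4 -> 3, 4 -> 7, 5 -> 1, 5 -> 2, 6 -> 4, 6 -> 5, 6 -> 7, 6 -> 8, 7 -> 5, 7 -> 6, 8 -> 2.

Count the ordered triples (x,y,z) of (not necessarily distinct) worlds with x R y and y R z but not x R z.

Enumerating: (1,2,7), (1,5,1), (2,7,5), (2,7,6), (3,4,2), (3,4,7), (3,8,2), (4,3,4), (4,3,8), (4,7,5), (4,7,6), (5,1,5), … and 14 more.
Total: 26.

26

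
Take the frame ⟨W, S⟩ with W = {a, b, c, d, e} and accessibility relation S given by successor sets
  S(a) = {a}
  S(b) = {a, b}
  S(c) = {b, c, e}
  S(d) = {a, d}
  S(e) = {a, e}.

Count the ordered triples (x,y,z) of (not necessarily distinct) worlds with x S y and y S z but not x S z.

Enumerating: (c,b,a), (c,e,a).

2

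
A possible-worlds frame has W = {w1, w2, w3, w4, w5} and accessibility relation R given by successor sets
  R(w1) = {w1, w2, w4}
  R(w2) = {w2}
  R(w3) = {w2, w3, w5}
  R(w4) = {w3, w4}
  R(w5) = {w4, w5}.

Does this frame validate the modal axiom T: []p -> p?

Axiom T corresponds to the accessibility relation being reflexive.
Reflexive: yes — every world is R-related to itself.

Yes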